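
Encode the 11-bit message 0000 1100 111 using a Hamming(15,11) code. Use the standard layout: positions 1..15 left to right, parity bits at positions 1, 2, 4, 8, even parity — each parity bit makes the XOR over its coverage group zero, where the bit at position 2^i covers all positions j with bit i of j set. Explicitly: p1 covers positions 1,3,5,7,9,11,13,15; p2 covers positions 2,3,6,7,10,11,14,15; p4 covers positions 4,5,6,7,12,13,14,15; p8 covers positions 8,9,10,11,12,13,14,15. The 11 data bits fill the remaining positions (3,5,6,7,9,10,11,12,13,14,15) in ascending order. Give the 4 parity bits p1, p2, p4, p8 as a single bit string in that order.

1111

Place data bits at non-power-of-two positions: b3=0, b5=0, b6=0, b7=0, b9=1, b10=1, b11=0, b12=0, b13=1, b14=1, b15=1.
p1 = XOR of data positions {3,5,7,9,11,13,15} = 0⊕0⊕0⊕1⊕0⊕1⊕1 = 1
p2 = XOR of data positions {3,6,7,10,11,14,15} = 0⊕0⊕0⊕1⊕0⊕1⊕1 = 1
p4 = XOR of data positions {5,6,7,12,13,14,15} = 0⊕0⊕0⊕0⊕1⊕1⊕1 = 1
p8 = XOR of data positions {9,10,11,12,13,14,15} = 1⊕1⊕0⊕0⊕1⊕1⊕1 = 1
Parity bits p1,p2,p4,p8 = 1111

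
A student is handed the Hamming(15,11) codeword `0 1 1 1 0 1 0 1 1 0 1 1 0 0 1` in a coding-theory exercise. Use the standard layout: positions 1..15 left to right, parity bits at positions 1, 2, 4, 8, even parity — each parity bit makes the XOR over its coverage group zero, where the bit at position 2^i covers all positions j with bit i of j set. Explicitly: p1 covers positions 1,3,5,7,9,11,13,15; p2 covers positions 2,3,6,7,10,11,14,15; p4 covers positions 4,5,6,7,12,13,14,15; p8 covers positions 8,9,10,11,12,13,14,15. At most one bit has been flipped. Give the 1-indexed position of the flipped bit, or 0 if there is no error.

10

s1: b1⊕b3⊕b5⊕b7⊕b9⊕b11⊕b13⊕b15 = 0⊕1⊕0⊕0⊕1⊕1⊕0⊕1 = 0
s2: b2⊕b3⊕b6⊕b7⊕b10⊕b11⊕b14⊕b15 = 1⊕1⊕1⊕0⊕0⊕1⊕0⊕1 = 1
s4: b4⊕b5⊕b6⊕b7⊕b12⊕b13⊕b14⊕b15 = 1⊕0⊕1⊕0⊕1⊕0⊕0⊕1 = 0
s8: b8⊕b9⊕b10⊕b11⊕b12⊕b13⊕b14⊕b15 = 1⊕1⊕0⊕1⊕1⊕0⊕0⊕1 = 1
Syndrome (s8...s1) = 1010 → position 10.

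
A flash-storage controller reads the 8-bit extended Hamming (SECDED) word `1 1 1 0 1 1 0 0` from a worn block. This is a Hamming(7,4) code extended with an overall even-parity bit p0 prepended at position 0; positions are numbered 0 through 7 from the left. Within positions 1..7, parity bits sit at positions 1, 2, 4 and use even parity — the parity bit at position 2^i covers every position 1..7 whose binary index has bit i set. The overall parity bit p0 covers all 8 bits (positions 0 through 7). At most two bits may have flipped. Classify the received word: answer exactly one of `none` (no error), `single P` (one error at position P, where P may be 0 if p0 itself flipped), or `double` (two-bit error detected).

single 2

s1: b1⊕b3⊕b5⊕b7 = 1⊕0⊕1⊕0 = 0
s2: b2⊕b3⊕b6⊕b7 = 1⊕0⊕0⊕0 = 1
s4: b4⊕b5⊕b6⊕b7 = 1⊕1⊕0⊕0 = 0
Syndrome (s4...s1) = 010 → position 2.
Overall parity (XOR of all 8 bits, including p0): 1⊕1⊕1⊕0⊕1⊕1⊕0⊕0 = 1
Overall=1, syndrome position=2 → single-bit error at position 2.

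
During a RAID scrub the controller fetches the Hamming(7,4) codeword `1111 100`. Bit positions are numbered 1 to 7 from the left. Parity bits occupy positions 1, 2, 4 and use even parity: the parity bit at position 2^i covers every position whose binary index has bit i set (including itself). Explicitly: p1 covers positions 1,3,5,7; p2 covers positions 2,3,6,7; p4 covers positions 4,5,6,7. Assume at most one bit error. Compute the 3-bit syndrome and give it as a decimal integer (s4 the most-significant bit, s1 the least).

s1: b1⊕b3⊕b5⊕b7 = 1⊕1⊕1⊕0 = 1
s2: b2⊕b3⊕b6⊕b7 = 1⊕1⊕0⊕0 = 0
s4: b4⊕b5⊕b6⊕b7 = 1⊕1⊕0⊕0 = 0
Syndrome (s4...s1) = 001 → position 1.

1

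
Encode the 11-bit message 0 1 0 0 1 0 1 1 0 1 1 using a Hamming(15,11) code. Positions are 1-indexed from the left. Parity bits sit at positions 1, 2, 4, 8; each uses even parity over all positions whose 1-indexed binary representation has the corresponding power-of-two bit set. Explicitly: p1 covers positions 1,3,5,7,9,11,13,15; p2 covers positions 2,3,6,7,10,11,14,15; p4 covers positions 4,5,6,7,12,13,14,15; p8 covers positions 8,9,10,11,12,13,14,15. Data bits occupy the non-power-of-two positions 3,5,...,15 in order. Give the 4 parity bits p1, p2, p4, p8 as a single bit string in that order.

0101

Place data bits at non-power-of-two positions: b3=0, b5=1, b6=0, b7=0, b9=1, b10=0, b11=1, b12=1, b13=0, b14=1, b15=1.
p1 = XOR of data positions {3,5,7,9,11,13,15} = 0⊕1⊕0⊕1⊕1⊕0⊕1 = 0
p2 = XOR of data positions {3,6,7,10,11,14,15} = 0⊕0⊕0⊕0⊕1⊕1⊕1 = 1
p4 = XOR of data positions {5,6,7,12,13,14,15} = 1⊕0⊕0⊕1⊕0⊕1⊕1 = 0
p8 = XOR of data positions {9,10,11,12,13,14,15} = 1⊕0⊕1⊕1⊕0⊕1⊕1 = 1
Parity bits p1,p2,p4,p8 = 0101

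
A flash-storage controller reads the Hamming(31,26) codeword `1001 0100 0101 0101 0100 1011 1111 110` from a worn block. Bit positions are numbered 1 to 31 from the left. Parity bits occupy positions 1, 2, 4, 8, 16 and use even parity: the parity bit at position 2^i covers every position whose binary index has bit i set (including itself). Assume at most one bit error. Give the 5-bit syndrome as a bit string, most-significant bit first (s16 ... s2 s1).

s1: b1⊕b3⊕b5⊕b7⊕b9⊕b11⊕b13⊕b15⊕b17⊕b19⊕b21⊕b23⊕b25⊕b27⊕b29⊕b31 = 1⊕0⊕0⊕0⊕0⊕0⊕0⊕0⊕0⊕0⊕1⊕1⊕1⊕1⊕1⊕0 = 0
s2: b2⊕b3⊕b6⊕b7⊕b10⊕b11⊕b14⊕b15⊕b18⊕b19⊕b22⊕b23⊕b26⊕b27⊕b30⊕b31 = 0⊕0⊕1⊕0⊕1⊕0⊕1⊕0⊕1⊕0⊕0⊕1⊕1⊕1⊕1⊕0 = 0
s4: b4⊕b5⊕b6⊕b7⊕b12⊕b13⊕b14⊕b15⊕b20⊕b21⊕b22⊕b23⊕b28⊕b29⊕b30⊕b31 = 1⊕0⊕1⊕0⊕1⊕0⊕1⊕0⊕0⊕1⊕0⊕1⊕1⊕1⊕1⊕0 = 1
s8: b8⊕b9⊕b10⊕b11⊕b12⊕b13⊕b14⊕b15⊕b24⊕b25⊕b26⊕b27⊕b28⊕b29⊕b30⊕b31 = 0⊕0⊕1⊕0⊕1⊕0⊕1⊕0⊕1⊕1⊕1⊕1⊕1⊕1⊕1⊕0 = 0
s16: b16⊕b17⊕b18⊕b19⊕b20⊕b21⊕b22⊕b23⊕b24⊕b25⊕b26⊕b27⊕b28⊕b29⊕b30⊕b31 = 1⊕0⊕1⊕0⊕0⊕1⊕0⊕1⊕1⊕1⊕1⊕1⊕1⊕1⊕1⊕0 = 1
Syndrome (s16...s1) = 10100 → position 20.

10100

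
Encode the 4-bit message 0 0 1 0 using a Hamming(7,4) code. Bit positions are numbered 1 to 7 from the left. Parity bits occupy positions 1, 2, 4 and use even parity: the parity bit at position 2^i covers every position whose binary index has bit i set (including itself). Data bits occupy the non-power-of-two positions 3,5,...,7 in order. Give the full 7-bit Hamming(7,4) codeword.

0101010

Place data bits at non-power-of-two positions: b3=0, b5=0, b6=1, b7=0.
p1 = XOR of data positions {3,5,7} = 0⊕0⊕0 = 0
p2 = XOR of data positions {3,6,7} = 0⊕1⊕0 = 1
p4 = XOR of data positions {5,6,7} = 0⊕1⊕0 = 1
Codeword b1..b7 = 0101010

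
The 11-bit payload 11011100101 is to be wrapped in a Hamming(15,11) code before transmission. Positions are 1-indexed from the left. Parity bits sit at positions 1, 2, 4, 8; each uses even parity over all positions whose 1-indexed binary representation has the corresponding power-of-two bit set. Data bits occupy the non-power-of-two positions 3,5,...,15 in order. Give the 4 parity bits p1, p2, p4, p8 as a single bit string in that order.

Place data bits at non-power-of-two positions: b3=1, b5=1, b6=0, b7=1, b9=1, b10=1, b11=0, b12=0, b13=1, b14=0, b15=1.
p1 = XOR of data positions {3,5,7,9,11,13,15} = 1⊕1⊕1⊕1⊕0⊕1⊕1 = 0
p2 = XOR of data positions {3,6,7,10,11,14,15} = 1⊕0⊕1⊕1⊕0⊕0⊕1 = 0
p4 = XOR of data positions {5,6,7,12,13,14,15} = 1⊕0⊕1⊕0⊕1⊕0⊕1 = 0
p8 = XOR of data positions {9,10,11,12,13,14,15} = 1⊕1⊕0⊕0⊕1⊕0⊕1 = 0
Parity bits p1,p2,p4,p8 = 0000

0000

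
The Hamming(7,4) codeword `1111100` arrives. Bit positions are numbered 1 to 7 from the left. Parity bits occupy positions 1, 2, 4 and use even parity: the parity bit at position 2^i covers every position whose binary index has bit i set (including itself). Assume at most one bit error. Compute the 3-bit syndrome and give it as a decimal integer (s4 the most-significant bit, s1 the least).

s1: b1⊕b3⊕b5⊕b7 = 1⊕1⊕1⊕0 = 1
s2: b2⊕b3⊕b6⊕b7 = 1⊕1⊕0⊕0 = 0
s4: b4⊕b5⊕b6⊕b7 = 1⊕1⊕0⊕0 = 0
Syndrome (s4...s1) = 001 → position 1.

1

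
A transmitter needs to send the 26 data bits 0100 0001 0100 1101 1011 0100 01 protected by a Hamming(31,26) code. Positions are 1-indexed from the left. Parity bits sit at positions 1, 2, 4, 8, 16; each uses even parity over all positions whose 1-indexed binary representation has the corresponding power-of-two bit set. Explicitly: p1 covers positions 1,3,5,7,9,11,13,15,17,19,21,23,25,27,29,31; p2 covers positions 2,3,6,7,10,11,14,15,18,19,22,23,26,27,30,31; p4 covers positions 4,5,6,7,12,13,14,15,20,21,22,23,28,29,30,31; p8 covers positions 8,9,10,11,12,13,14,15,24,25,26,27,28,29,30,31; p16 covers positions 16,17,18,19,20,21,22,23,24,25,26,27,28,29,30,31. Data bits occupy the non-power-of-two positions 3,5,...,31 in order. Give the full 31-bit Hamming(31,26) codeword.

0000100000010100011011011010001

Place data bits at non-power-of-two positions: b3=0, b5=1, b6=0, b7=0, b9=0, b10=0, b11=0, b12=1, b13=0, b14=1, b15=0, b17=0, b18=1, b19=1, b20=0, b21=1, b22=1, b23=0, b24=1, b25=1, b26=0, b27=1, b28=0, b29=0, b30=0, b31=1.
p1 = XOR of data positions {3,5,7,9,11,13,15,17,19,21,23,25,27,29,31} = 0⊕1⊕0⊕0⊕0⊕0⊕0⊕0⊕1⊕1⊕0⊕1⊕1⊕0⊕1 = 0
p2 = XOR of data positions {3,6,7,10,11,14,15,18,19,22,23,26,27,30,31} = 0⊕0⊕0⊕0⊕0⊕1⊕0⊕1⊕1⊕1⊕0⊕0⊕1⊕0⊕1 = 0
p4 = XOR of data positions {5,6,7,12,13,14,15,20,21,22,23,28,29,30,31} = 1⊕0⊕0⊕1⊕0⊕1⊕0⊕0⊕1⊕1⊕0⊕0⊕0⊕0⊕1 = 0
p8 = XOR of data positions {9,10,11,12,13,14,15,24,25,26,27,28,29,30,31} = 0⊕0⊕0⊕1⊕0⊕1⊕0⊕1⊕1⊕0⊕1⊕0⊕0⊕0⊕1 = 0
p16 = XOR of data positions {17,18,19,20,21,22,23,24,25,26,27,28,29,30,31} = 0⊕1⊕1⊕0⊕1⊕1⊕0⊕1⊕1⊕0⊕1⊕0⊕0⊕0⊕1 = 0
Codeword b1..b31 = 0000100000010100011011011010001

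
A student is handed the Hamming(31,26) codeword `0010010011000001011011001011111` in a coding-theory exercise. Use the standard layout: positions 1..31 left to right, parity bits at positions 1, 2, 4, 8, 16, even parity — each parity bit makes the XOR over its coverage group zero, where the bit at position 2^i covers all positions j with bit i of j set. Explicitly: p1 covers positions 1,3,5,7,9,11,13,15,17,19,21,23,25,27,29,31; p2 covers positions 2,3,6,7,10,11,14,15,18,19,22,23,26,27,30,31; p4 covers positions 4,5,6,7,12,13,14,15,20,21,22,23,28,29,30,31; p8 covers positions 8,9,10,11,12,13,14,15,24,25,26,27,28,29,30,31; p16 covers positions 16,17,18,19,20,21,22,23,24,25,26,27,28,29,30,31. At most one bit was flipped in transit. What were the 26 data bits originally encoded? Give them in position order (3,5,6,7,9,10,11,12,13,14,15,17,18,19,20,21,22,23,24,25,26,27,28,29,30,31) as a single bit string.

s1: b1⊕b3⊕b5⊕b7⊕b9⊕b11⊕b13⊕b15⊕b17⊕b19⊕b21⊕b23⊕b25⊕b27⊕b29⊕b31 = 0⊕1⊕0⊕0⊕1⊕0⊕0⊕0⊕0⊕1⊕1⊕0⊕1⊕1⊕1⊕1 = 0
s2: b2⊕b3⊕b6⊕b7⊕b10⊕b11⊕b14⊕b15⊕b18⊕b19⊕b22⊕b23⊕b26⊕b27⊕b30⊕b31 = 0⊕1⊕1⊕0⊕1⊕0⊕0⊕0⊕1⊕1⊕1⊕0⊕0⊕1⊕1⊕1 = 1
s4: b4⊕b5⊕b6⊕b7⊕b12⊕b13⊕b14⊕b15⊕b20⊕b21⊕b22⊕b23⊕b28⊕b29⊕b30⊕b31 = 0⊕0⊕1⊕0⊕0⊕0⊕0⊕0⊕0⊕1⊕1⊕0⊕1⊕1⊕1⊕1 = 1
s8: b8⊕b9⊕b10⊕b11⊕b12⊕b13⊕b14⊕b15⊕b24⊕b25⊕b26⊕b27⊕b28⊕b29⊕b30⊕b31 = 0⊕1⊕1⊕0⊕0⊕0⊕0⊕0⊕0⊕1⊕0⊕1⊕1⊕1⊕1⊕1 = 0
s16: b16⊕b17⊕b18⊕b19⊕b20⊕b21⊕b22⊕b23⊕b24⊕b25⊕b26⊕b27⊕b28⊕b29⊕b30⊕b31 = 1⊕0⊕1⊕1⊕0⊕1⊕1⊕0⊕0⊕1⊕0⊕1⊕1⊕1⊕1⊕1 = 1
Syndrome (s16...s1) = 10110 → position 22.
Flip bit 22: corrected codeword = 0010010011000001011010001011111
Data bits at positions 3,5,6,7,9,10,11,12,13,14,15,17,18,19,20,21,22,23,24,25,26,27,28,29,30,31: 10101100000011010001011111

10101100000011010001011111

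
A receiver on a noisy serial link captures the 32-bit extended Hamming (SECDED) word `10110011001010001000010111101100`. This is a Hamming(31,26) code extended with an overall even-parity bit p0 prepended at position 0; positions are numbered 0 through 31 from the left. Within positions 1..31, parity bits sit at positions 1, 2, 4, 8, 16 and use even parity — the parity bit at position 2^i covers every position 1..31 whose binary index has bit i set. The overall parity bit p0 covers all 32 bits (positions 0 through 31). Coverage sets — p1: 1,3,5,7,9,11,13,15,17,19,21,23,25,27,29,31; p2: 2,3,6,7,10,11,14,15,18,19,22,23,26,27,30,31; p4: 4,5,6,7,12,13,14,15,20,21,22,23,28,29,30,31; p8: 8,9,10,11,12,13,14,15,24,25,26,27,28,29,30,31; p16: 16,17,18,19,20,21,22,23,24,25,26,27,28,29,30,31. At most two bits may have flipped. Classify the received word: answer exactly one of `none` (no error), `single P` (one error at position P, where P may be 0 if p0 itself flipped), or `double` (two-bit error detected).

single 14

s1: b1⊕b3⊕b5⊕b7⊕b9⊕b11⊕b13⊕b15⊕b17⊕b19⊕b21⊕b23⊕b25⊕b27⊕b29⊕b31 = 0⊕1⊕0⊕1⊕0⊕0⊕0⊕0⊕0⊕0⊕1⊕1⊕1⊕0⊕1⊕0 = 0
s2: b2⊕b3⊕b6⊕b7⊕b10⊕b11⊕b14⊕b15⊕b18⊕b19⊕b22⊕b23⊕b26⊕b27⊕b30⊕b31 = 1⊕1⊕1⊕1⊕1⊕0⊕0⊕0⊕0⊕0⊕0⊕1⊕1⊕0⊕0⊕0 = 1
s4: b4⊕b5⊕b6⊕b7⊕b12⊕b13⊕b14⊕b15⊕b20⊕b21⊕b22⊕b23⊕b28⊕b29⊕b30⊕b31 = 0⊕0⊕1⊕1⊕1⊕0⊕0⊕0⊕0⊕1⊕0⊕1⊕1⊕1⊕0⊕0 = 1
s8: b8⊕b9⊕b10⊕b11⊕b12⊕b13⊕b14⊕b15⊕b24⊕b25⊕b26⊕b27⊕b28⊕b29⊕b30⊕b31 = 0⊕0⊕1⊕0⊕1⊕0⊕0⊕0⊕1⊕1⊕1⊕0⊕1⊕1⊕0⊕0 = 1
s16: b16⊕b17⊕b18⊕b19⊕b20⊕b21⊕b22⊕b23⊕b24⊕b25⊕b26⊕b27⊕b28⊕b29⊕b30⊕b31 = 1⊕0⊕0⊕0⊕0⊕1⊕0⊕1⊕1⊕1⊕1⊕0⊕1⊕1⊕0⊕0 = 0
Syndrome (s16...s1) = 01110 → position 14.
Overall parity (XOR of all 32 bits, including p0): 1⊕0⊕1⊕1⊕0⊕0⊕1⊕1⊕0⊕0⊕1⊕0⊕1⊕0⊕0⊕0⊕1⊕0⊕0⊕0⊕0⊕1⊕0⊕1⊕1⊕1⊕1⊕0⊕1⊕1⊕0⊕0 = 1
Overall=1, syndrome position=14 → single-bit error at position 14.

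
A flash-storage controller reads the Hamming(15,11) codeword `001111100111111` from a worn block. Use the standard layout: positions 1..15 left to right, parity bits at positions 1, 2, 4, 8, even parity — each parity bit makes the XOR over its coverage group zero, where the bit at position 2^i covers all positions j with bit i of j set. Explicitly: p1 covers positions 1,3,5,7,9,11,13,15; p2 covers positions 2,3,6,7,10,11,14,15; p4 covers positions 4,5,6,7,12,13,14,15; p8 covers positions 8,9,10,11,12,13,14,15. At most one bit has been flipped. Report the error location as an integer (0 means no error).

s1: b1⊕b3⊕b5⊕b7⊕b9⊕b11⊕b13⊕b15 = 0⊕1⊕1⊕1⊕0⊕1⊕1⊕1 = 0
s2: b2⊕b3⊕b6⊕b7⊕b10⊕b11⊕b14⊕b15 = 0⊕1⊕1⊕1⊕1⊕1⊕1⊕1 = 1
s4: b4⊕b5⊕b6⊕b7⊕b12⊕b13⊕b14⊕b15 = 1⊕1⊕1⊕1⊕1⊕1⊕1⊕1 = 0
s8: b8⊕b9⊕b10⊕b11⊕b12⊕b13⊕b14⊕b15 = 0⊕0⊕1⊕1⊕1⊕1⊕1⊕1 = 0
Syndrome (s8...s1) = 0010 → position 2.

2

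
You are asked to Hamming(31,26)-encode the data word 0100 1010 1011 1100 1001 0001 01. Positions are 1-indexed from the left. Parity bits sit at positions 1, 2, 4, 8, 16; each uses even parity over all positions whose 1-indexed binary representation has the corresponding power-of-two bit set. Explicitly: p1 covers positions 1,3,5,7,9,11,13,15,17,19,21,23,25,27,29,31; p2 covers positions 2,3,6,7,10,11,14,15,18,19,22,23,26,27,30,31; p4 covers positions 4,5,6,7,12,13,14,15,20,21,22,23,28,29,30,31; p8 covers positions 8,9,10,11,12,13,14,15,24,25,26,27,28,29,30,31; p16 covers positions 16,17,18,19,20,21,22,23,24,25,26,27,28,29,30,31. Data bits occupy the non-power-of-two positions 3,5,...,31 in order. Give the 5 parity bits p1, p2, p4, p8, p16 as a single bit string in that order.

Place data bits at non-power-of-two positions: b3=0, b5=1, b6=0, b7=0, b9=1, b10=0, b11=1, b12=0, b13=1, b14=0, b15=1, b17=1, b18=1, b19=1, b20=0, b21=0, b22=1, b23=0, b24=0, b25=1, b26=0, b27=0, b28=0, b29=1, b30=0, b31=1.
p1 = XOR of data positions {3,5,7,9,11,13,15,17,19,21,23,25,27,29,31} = 0⊕1⊕0⊕1⊕1⊕1⊕1⊕1⊕1⊕0⊕0⊕1⊕0⊕1⊕1 = 0
p2 = XOR of data positions {3,6,7,10,11,14,15,18,19,22,23,26,27,30,31} = 0⊕0⊕0⊕0⊕1⊕0⊕1⊕1⊕1⊕1⊕0⊕0⊕0⊕0⊕1 = 0
p4 = XOR of data positions {5,6,7,12,13,14,15,20,21,22,23,28,29,30,31} = 1⊕0⊕0⊕0⊕1⊕0⊕1⊕0⊕0⊕1⊕0⊕0⊕1⊕0⊕1 = 0
p8 = XOR of data positions {9,10,11,12,13,14,15,24,25,26,27,28,29,30,31} = 1⊕0⊕1⊕0⊕1⊕0⊕1⊕0⊕1⊕0⊕0⊕0⊕1⊕0⊕1 = 1
p16 = XOR of data positions {17,18,19,20,21,22,23,24,25,26,27,28,29,30,31} = 1⊕1⊕1⊕0⊕0⊕1⊕0⊕0⊕1⊕0⊕0⊕0⊕1⊕0⊕1 = 1
Parity bits p1,p2,p4,p8,p16 = 00011

00011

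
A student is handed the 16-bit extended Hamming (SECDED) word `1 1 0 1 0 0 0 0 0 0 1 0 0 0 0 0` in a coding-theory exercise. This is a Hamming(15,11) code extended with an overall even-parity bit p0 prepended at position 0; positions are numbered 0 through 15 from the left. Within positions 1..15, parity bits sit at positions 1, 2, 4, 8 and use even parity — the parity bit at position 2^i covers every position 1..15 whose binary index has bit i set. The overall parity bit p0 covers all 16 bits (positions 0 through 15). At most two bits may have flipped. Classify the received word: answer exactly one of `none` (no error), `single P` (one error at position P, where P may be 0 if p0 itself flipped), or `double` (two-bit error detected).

double

s1: b1⊕b3⊕b5⊕b7⊕b9⊕b11⊕b13⊕b15 = 1⊕1⊕0⊕0⊕0⊕0⊕0⊕0 = 0
s2: b2⊕b3⊕b6⊕b7⊕b10⊕b11⊕b14⊕b15 = 0⊕1⊕0⊕0⊕1⊕0⊕0⊕0 = 0
s4: b4⊕b5⊕b6⊕b7⊕b12⊕b13⊕b14⊕b15 = 0⊕0⊕0⊕0⊕0⊕0⊕0⊕0 = 0
s8: b8⊕b9⊕b10⊕b11⊕b12⊕b13⊕b14⊕b15 = 0⊕0⊕1⊕0⊕0⊕0⊕0⊕0 = 1
Syndrome (s8...s1) = 1000 → position 8.
Overall parity (XOR of all 16 bits, including p0): 1⊕1⊕0⊕1⊕0⊕0⊕0⊕0⊕0⊕0⊕1⊕0⊕0⊕0⊕0⊕0 = 0
Overall=0, syndrome position=8 → double-bit error detected (uncorrectable).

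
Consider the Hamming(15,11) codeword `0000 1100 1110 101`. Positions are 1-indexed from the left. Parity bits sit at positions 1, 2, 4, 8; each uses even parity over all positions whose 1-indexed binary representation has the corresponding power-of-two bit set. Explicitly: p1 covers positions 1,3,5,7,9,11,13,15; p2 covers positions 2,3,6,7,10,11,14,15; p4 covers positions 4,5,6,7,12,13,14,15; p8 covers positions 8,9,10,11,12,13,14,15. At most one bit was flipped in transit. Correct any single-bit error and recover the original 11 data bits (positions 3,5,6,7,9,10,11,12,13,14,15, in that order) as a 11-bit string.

01100110101

s1: b1⊕b3⊕b5⊕b7⊕b9⊕b11⊕b13⊕b15 = 0⊕0⊕1⊕0⊕1⊕1⊕1⊕1 = 1
s2: b2⊕b3⊕b6⊕b7⊕b10⊕b11⊕b14⊕b15 = 0⊕0⊕1⊕0⊕1⊕1⊕0⊕1 = 0
s4: b4⊕b5⊕b6⊕b7⊕b12⊕b13⊕b14⊕b15 = 0⊕1⊕1⊕0⊕0⊕1⊕0⊕1 = 0
s8: b8⊕b9⊕b10⊕b11⊕b12⊕b13⊕b14⊕b15 = 0⊕1⊕1⊕1⊕0⊕1⊕0⊕1 = 1
Syndrome (s8...s1) = 1001 → position 9.
Flip bit 9: corrected codeword = 000011000110101
Data bits at positions 3,5,6,7,9,10,11,12,13,14,15: 01100110101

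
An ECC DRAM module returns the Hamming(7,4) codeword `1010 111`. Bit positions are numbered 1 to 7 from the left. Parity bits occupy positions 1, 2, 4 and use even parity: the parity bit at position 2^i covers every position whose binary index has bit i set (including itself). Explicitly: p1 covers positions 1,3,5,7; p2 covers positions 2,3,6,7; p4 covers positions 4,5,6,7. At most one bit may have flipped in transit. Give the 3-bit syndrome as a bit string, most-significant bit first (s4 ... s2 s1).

110

s1: b1⊕b3⊕b5⊕b7 = 1⊕1⊕1⊕1 = 0
s2: b2⊕b3⊕b6⊕b7 = 0⊕1⊕1⊕1 = 1
s4: b4⊕b5⊕b6⊕b7 = 0⊕1⊕1⊕1 = 1
Syndrome (s4...s1) = 110 → position 6.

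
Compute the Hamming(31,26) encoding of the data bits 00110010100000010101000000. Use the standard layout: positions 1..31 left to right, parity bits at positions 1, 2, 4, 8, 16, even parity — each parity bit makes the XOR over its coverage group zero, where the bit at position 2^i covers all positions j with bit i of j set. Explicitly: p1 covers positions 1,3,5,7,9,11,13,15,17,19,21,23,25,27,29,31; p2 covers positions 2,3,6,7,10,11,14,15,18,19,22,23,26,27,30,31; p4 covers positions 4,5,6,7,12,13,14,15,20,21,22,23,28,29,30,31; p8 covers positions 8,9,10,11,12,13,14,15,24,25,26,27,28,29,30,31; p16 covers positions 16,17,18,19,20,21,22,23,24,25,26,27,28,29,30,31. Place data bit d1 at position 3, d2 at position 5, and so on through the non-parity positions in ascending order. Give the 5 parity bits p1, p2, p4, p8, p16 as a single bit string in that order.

00111

Place data bits at non-power-of-two positions: b3=0, b5=0, b6=1, b7=1, b9=0, b10=0, b11=1, b12=0, b13=1, b14=0, b15=0, b17=0, b18=0, b19=0, b20=0, b21=1, b22=0, b23=1, b24=0, b25=1, b26=0, b27=0, b28=0, b29=0, b30=0, b31=0.
p1 = XOR of data positions {3,5,7,9,11,13,15,17,19,21,23,25,27,29,31} = 0⊕0⊕1⊕0⊕1⊕1⊕0⊕0⊕0⊕1⊕1⊕1⊕0⊕0⊕0 = 0
p2 = XOR of data positions {3,6,7,10,11,14,15,18,19,22,23,26,27,30,31} = 0⊕1⊕1⊕0⊕1⊕0⊕0⊕0⊕0⊕0⊕1⊕0⊕0⊕0⊕0 = 0
p4 = XOR of data positions {5,6,7,12,13,14,15,20,21,22,23,28,29,30,31} = 0⊕1⊕1⊕0⊕1⊕0⊕0⊕0⊕1⊕0⊕1⊕0⊕0⊕0⊕0 = 1
p8 = XOR of data positions {9,10,11,12,13,14,15,24,25,26,27,28,29,30,31} = 0⊕0⊕1⊕0⊕1⊕0⊕0⊕0⊕1⊕0⊕0⊕0⊕0⊕0⊕0 = 1
p16 = XOR of data positions {17,18,19,20,21,22,23,24,25,26,27,28,29,30,31} = 0⊕0⊕0⊕0⊕1⊕0⊕1⊕0⊕1⊕0⊕0⊕0⊕0⊕0⊕0 = 1
Parity bits p1,p2,p4,p8,p16 = 00111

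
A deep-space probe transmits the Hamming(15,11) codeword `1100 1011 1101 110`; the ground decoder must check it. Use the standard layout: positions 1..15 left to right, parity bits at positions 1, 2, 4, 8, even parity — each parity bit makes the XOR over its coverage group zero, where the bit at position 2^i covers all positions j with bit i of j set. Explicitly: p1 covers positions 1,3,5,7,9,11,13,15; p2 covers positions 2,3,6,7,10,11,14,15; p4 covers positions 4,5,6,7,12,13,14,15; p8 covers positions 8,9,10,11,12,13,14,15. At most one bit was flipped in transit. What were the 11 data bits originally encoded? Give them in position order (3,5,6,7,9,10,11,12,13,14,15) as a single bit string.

s1: b1⊕b3⊕b5⊕b7⊕b9⊕b11⊕b13⊕b15 = 1⊕0⊕1⊕1⊕1⊕0⊕1⊕0 = 1
s2: b2⊕b3⊕b6⊕b7⊕b10⊕b11⊕b14⊕b15 = 1⊕0⊕0⊕1⊕1⊕0⊕1⊕0 = 0
s4: b4⊕b5⊕b6⊕b7⊕b12⊕b13⊕b14⊕b15 = 0⊕1⊕0⊕1⊕1⊕1⊕1⊕0 = 1
s8: b8⊕b9⊕b10⊕b11⊕b12⊕b13⊕b14⊕b15 = 1⊕1⊕1⊕0⊕1⊕1⊕1⊕0 = 0
Syndrome (s8...s1) = 0101 → position 5.
Flip bit 5: corrected codeword = 110000111101110
Data bits at positions 3,5,6,7,9,10,11,12,13,14,15: 00011101110

00011101110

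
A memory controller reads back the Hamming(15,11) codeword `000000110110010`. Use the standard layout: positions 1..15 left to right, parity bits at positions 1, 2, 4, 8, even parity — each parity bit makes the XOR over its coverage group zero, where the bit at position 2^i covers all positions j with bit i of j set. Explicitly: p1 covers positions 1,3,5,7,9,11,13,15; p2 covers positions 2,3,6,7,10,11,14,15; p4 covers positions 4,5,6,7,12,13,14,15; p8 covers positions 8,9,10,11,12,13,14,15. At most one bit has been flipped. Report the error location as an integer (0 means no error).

0

s1: b1⊕b3⊕b5⊕b7⊕b9⊕b11⊕b13⊕b15 = 0⊕0⊕0⊕1⊕0⊕1⊕0⊕0 = 0
s2: b2⊕b3⊕b6⊕b7⊕b10⊕b11⊕b14⊕b15 = 0⊕0⊕0⊕1⊕1⊕1⊕1⊕0 = 0
s4: b4⊕b5⊕b6⊕b7⊕b12⊕b13⊕b14⊕b15 = 0⊕0⊕0⊕1⊕0⊕0⊕1⊕0 = 0
s8: b8⊕b9⊕b10⊕b11⊕b12⊕b13⊕b14⊕b15 = 1⊕0⊕1⊕1⊕0⊕0⊕1⊕0 = 0
Syndrome (s8...s1) = 0000 → position 0 (no error).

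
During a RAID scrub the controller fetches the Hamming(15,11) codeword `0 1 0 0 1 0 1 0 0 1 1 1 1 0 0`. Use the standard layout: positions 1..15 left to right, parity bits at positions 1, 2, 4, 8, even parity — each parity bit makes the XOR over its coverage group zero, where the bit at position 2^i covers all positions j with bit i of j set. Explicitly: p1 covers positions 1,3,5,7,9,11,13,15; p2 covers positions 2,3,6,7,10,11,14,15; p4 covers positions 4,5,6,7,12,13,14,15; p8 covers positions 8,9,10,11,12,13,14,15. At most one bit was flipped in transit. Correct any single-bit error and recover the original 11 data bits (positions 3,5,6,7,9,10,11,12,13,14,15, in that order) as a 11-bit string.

01010111100

s1: b1⊕b3⊕b5⊕b7⊕b9⊕b11⊕b13⊕b15 = 0⊕0⊕1⊕1⊕0⊕1⊕1⊕0 = 0
s2: b2⊕b3⊕b6⊕b7⊕b10⊕b11⊕b14⊕b15 = 1⊕0⊕0⊕1⊕1⊕1⊕0⊕0 = 0
s4: b4⊕b5⊕b6⊕b7⊕b12⊕b13⊕b14⊕b15 = 0⊕1⊕0⊕1⊕1⊕1⊕0⊕0 = 0
s8: b8⊕b9⊕b10⊕b11⊕b12⊕b13⊕b14⊕b15 = 0⊕0⊕1⊕1⊕1⊕1⊕0⊕0 = 0
Syndrome (s8...s1) = 0000 → position 0 (no error).
No correction needed.
Data bits at positions 3,5,6,7,9,10,11,12,13,14,15: 01010111100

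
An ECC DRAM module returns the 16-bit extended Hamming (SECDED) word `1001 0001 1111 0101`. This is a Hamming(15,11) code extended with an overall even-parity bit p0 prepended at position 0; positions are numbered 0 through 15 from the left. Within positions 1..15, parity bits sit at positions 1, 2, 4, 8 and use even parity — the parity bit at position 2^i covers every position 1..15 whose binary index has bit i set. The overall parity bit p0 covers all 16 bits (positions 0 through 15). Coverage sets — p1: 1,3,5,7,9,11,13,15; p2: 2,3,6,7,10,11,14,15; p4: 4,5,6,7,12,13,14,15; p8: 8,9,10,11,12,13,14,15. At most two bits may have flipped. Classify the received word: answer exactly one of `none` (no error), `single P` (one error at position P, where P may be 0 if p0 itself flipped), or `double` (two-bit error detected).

single 6

s1: b1⊕b3⊕b5⊕b7⊕b9⊕b11⊕b13⊕b15 = 0⊕1⊕0⊕1⊕1⊕1⊕1⊕1 = 0
s2: b2⊕b3⊕b6⊕b7⊕b10⊕b11⊕b14⊕b15 = 0⊕1⊕0⊕1⊕1⊕1⊕0⊕1 = 1
s4: b4⊕b5⊕b6⊕b7⊕b12⊕b13⊕b14⊕b15 = 0⊕0⊕0⊕1⊕0⊕1⊕0⊕1 = 1
s8: b8⊕b9⊕b10⊕b11⊕b12⊕b13⊕b14⊕b15 = 1⊕1⊕1⊕1⊕0⊕1⊕0⊕1 = 0
Syndrome (s8...s1) = 0110 → position 6.
Overall parity (XOR of all 16 bits, including p0): 1⊕0⊕0⊕1⊕0⊕0⊕0⊕1⊕1⊕1⊕1⊕1⊕0⊕1⊕0⊕1 = 1
Overall=1, syndrome position=6 → single-bit error at position 6.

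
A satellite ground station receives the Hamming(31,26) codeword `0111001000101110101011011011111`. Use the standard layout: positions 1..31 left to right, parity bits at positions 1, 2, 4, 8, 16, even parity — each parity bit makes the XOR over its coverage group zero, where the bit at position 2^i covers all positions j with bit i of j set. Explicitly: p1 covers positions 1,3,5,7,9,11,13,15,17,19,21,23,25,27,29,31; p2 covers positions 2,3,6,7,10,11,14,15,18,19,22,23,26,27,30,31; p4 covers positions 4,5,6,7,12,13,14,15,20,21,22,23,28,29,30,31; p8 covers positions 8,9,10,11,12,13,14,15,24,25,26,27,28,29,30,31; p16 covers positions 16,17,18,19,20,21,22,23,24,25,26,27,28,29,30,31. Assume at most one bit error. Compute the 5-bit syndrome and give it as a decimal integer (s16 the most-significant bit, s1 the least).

30

s1: b1⊕b3⊕b5⊕b7⊕b9⊕b11⊕b13⊕b15⊕b17⊕b19⊕b21⊕b23⊕b25⊕b27⊕b29⊕b31 = 0⊕1⊕0⊕1⊕0⊕1⊕1⊕1⊕1⊕1⊕1⊕0⊕1⊕1⊕1⊕1 = 0
s2: b2⊕b3⊕b6⊕b7⊕b10⊕b11⊕b14⊕b15⊕b18⊕b19⊕b22⊕b23⊕b26⊕b27⊕b30⊕b31 = 1⊕1⊕0⊕1⊕0⊕1⊕1⊕1⊕0⊕1⊕1⊕0⊕0⊕1⊕1⊕1 = 1
s4: b4⊕b5⊕b6⊕b7⊕b12⊕b13⊕b14⊕b15⊕b20⊕b21⊕b22⊕b23⊕b28⊕b29⊕b30⊕b31 = 1⊕0⊕0⊕1⊕0⊕1⊕1⊕1⊕0⊕1⊕1⊕0⊕1⊕1⊕1⊕1 = 1
s8: b8⊕b9⊕b10⊕b11⊕b12⊕b13⊕b14⊕b15⊕b24⊕b25⊕b26⊕b27⊕b28⊕b29⊕b30⊕b31 = 0⊕0⊕0⊕1⊕0⊕1⊕1⊕1⊕1⊕1⊕0⊕1⊕1⊕1⊕1⊕1 = 1
s16: b16⊕b17⊕b18⊕b19⊕b20⊕b21⊕b22⊕b23⊕b24⊕b25⊕b26⊕b27⊕b28⊕b29⊕b30⊕b31 = 0⊕1⊕0⊕1⊕0⊕1⊕1⊕0⊕1⊕1⊕0⊕1⊕1⊕1⊕1⊕1 = 1
Syndrome (s16...s1) = 11110 → position 30.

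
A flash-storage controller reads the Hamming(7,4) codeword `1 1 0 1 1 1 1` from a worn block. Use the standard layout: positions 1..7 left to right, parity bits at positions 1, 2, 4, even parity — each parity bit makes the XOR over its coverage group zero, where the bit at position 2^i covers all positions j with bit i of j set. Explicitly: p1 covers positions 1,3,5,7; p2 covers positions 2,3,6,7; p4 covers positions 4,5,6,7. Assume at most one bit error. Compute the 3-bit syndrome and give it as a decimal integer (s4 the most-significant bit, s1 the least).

s1: b1⊕b3⊕b5⊕b7 = 1⊕0⊕1⊕1 = 1
s2: b2⊕b3⊕b6⊕b7 = 1⊕0⊕1⊕1 = 1
s4: b4⊕b5⊕b6⊕b7 = 1⊕1⊕1⊕1 = 0
Syndrome (s4...s1) = 011 → position 3.

3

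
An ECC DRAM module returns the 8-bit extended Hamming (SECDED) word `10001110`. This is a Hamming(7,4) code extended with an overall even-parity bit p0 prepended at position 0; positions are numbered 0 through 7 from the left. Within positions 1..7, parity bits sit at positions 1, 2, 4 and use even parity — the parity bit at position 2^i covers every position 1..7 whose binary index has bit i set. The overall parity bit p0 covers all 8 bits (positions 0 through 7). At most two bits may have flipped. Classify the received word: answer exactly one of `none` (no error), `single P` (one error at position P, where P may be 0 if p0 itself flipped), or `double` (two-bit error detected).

double

s1: b1⊕b3⊕b5⊕b7 = 0⊕0⊕1⊕0 = 1
s2: b2⊕b3⊕b6⊕b7 = 0⊕0⊕1⊕0 = 1
s4: b4⊕b5⊕b6⊕b7 = 1⊕1⊕1⊕0 = 1
Syndrome (s4...s1) = 111 → position 7.
Overall parity (XOR of all 8 bits, including p0): 1⊕0⊕0⊕0⊕1⊕1⊕1⊕0 = 0
Overall=0, syndrome position=7 → double-bit error detected (uncorrectable).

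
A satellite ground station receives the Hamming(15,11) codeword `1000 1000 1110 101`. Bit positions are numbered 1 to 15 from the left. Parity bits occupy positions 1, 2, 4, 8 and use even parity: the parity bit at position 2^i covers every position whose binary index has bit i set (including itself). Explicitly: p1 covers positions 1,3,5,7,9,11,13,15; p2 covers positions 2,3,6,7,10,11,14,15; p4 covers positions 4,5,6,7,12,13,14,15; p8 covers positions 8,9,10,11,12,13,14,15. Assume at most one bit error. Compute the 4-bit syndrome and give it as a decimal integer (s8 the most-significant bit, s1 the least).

14

s1: b1⊕b3⊕b5⊕b7⊕b9⊕b11⊕b13⊕b15 = 1⊕0⊕1⊕0⊕1⊕1⊕1⊕1 = 0
s2: b2⊕b3⊕b6⊕b7⊕b10⊕b11⊕b14⊕b15 = 0⊕0⊕0⊕0⊕1⊕1⊕0⊕1 = 1
s4: b4⊕b5⊕b6⊕b7⊕b12⊕b13⊕b14⊕b15 = 0⊕1⊕0⊕0⊕0⊕1⊕0⊕1 = 1
s8: b8⊕b9⊕b10⊕b11⊕b12⊕b13⊕b14⊕b15 = 0⊕1⊕1⊕1⊕0⊕1⊕0⊕1 = 1
Syndrome (s8...s1) = 1110 → position 14.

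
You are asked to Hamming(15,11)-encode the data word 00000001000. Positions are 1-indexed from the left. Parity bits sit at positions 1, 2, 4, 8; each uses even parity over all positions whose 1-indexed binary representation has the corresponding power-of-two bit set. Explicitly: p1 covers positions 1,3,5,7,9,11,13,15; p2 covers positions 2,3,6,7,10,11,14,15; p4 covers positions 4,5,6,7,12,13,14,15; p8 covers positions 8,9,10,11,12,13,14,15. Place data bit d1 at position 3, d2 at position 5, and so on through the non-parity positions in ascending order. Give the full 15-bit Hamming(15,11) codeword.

Place data bits at non-power-of-two positions: b3=0, b5=0, b6=0, b7=0, b9=0, b10=0, b11=0, b12=1, b13=0, b14=0, b15=0.
p1 = XOR of data positions {3,5,7,9,11,13,15} = 0⊕0⊕0⊕0⊕0⊕0⊕0 = 0
p2 = XOR of data positions {3,6,7,10,11,14,15} = 0⊕0⊕0⊕0⊕0⊕0⊕0 = 0
p4 = XOR of data positions {5,6,7,12,13,14,15} = 0⊕0⊕0⊕1⊕0⊕0⊕0 = 1
p8 = XOR of data positions {9,10,11,12,13,14,15} = 0⊕0⊕0⊕1⊕0⊕0⊕0 = 1
Codeword b1..b15 = 000100010001000

000100010001000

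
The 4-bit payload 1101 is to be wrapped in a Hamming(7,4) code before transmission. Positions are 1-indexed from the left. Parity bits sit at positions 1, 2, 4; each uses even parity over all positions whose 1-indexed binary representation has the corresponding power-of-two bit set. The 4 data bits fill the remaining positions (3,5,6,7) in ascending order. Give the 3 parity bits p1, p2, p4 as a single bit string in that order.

100

Place data bits at non-power-of-two positions: b3=1, b5=1, b6=0, b7=1.
p1 = XOR of data positions {3,5,7} = 1⊕1⊕1 = 1
p2 = XOR of data positions {3,6,7} = 1⊕0⊕1 = 0
p4 = XOR of data positions {5,6,7} = 1⊕0⊕1 = 0
Parity bits p1,p2,p4 = 100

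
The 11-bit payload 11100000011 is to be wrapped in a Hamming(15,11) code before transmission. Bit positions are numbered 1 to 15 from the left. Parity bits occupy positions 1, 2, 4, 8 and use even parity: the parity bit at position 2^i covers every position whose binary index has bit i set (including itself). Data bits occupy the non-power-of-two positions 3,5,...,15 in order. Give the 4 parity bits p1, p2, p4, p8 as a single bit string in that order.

Place data bits at non-power-of-two positions: b3=1, b5=1, b6=1, b7=0, b9=0, b10=0, b11=0, b12=0, b13=0, b14=1, b15=1.
p1 = XOR of data positions {3,5,7,9,11,13,15} = 1⊕1⊕0⊕0⊕0⊕0⊕1 = 1
p2 = XOR of data positions {3,6,7,10,11,14,15} = 1⊕1⊕0⊕0⊕0⊕1⊕1 = 0
p4 = XOR of data positions {5,6,7,12,13,14,15} = 1⊕1⊕0⊕0⊕0⊕1⊕1 = 0
p8 = XOR of data positions {9,10,11,12,13,14,15} = 0⊕0⊕0⊕0⊕0⊕1⊕1 = 0
Parity bits p1,p2,p4,p8 = 1000

1000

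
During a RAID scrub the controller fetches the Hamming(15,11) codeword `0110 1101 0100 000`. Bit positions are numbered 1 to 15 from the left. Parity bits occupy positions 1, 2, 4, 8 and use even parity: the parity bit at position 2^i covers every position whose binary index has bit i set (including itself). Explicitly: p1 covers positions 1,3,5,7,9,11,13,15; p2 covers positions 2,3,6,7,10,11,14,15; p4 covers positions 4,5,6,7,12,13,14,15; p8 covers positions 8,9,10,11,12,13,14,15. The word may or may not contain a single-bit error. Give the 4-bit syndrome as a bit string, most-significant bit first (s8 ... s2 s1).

0000

s1: b1⊕b3⊕b5⊕b7⊕b9⊕b11⊕b13⊕b15 = 0⊕1⊕1⊕0⊕0⊕0⊕0⊕0 = 0
s2: b2⊕b3⊕b6⊕b7⊕b10⊕b11⊕b14⊕b15 = 1⊕1⊕1⊕0⊕1⊕0⊕0⊕0 = 0
s4: b4⊕b5⊕b6⊕b7⊕b12⊕b13⊕b14⊕b15 = 0⊕1⊕1⊕0⊕0⊕0⊕0⊕0 = 0
s8: b8⊕b9⊕b10⊕b11⊕b12⊕b13⊕b14⊕b15 = 1⊕0⊕1⊕0⊕0⊕0⊕0⊕0 = 0
Syndrome (s8...s1) = 0000 → position 0 (no error).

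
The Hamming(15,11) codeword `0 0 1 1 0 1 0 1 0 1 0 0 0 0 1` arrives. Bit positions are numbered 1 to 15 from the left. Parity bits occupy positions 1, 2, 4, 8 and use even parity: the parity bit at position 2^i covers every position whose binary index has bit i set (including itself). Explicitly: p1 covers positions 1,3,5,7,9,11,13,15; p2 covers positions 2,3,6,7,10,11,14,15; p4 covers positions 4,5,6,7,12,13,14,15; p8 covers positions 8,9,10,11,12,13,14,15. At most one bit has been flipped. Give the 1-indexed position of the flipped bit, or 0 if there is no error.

s1: b1⊕b3⊕b5⊕b7⊕b9⊕b11⊕b13⊕b15 = 0⊕1⊕0⊕0⊕0⊕0⊕0⊕1 = 0
s2: b2⊕b3⊕b6⊕b7⊕b10⊕b11⊕b14⊕b15 = 0⊕1⊕1⊕0⊕1⊕0⊕0⊕1 = 0
s4: b4⊕b5⊕b6⊕b7⊕b12⊕b13⊕b14⊕b15 = 1⊕0⊕1⊕0⊕0⊕0⊕0⊕1 = 1
s8: b8⊕b9⊕b10⊕b11⊕b12⊕b13⊕b14⊕b15 = 1⊕0⊕1⊕0⊕0⊕0⊕0⊕1 = 1
Syndrome (s8...s1) = 1100 → position 12.

12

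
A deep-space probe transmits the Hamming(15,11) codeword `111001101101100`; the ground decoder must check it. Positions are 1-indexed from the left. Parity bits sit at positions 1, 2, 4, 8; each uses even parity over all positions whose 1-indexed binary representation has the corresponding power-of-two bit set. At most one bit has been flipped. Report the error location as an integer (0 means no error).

s1: b1⊕b3⊕b5⊕b7⊕b9⊕b11⊕b13⊕b15 = 1⊕1⊕0⊕1⊕1⊕0⊕1⊕0 = 1
s2: b2⊕b3⊕b6⊕b7⊕b10⊕b11⊕b14⊕b15 = 1⊕1⊕1⊕1⊕1⊕0⊕0⊕0 = 1
s4: b4⊕b5⊕b6⊕b7⊕b12⊕b13⊕b14⊕b15 = 0⊕0⊕1⊕1⊕1⊕1⊕0⊕0 = 0
s8: b8⊕b9⊕b10⊕b11⊕b12⊕b13⊕b14⊕b15 = 0⊕1⊕1⊕0⊕1⊕1⊕0⊕0 = 0
Syndrome (s8...s1) = 0011 → position 3.

3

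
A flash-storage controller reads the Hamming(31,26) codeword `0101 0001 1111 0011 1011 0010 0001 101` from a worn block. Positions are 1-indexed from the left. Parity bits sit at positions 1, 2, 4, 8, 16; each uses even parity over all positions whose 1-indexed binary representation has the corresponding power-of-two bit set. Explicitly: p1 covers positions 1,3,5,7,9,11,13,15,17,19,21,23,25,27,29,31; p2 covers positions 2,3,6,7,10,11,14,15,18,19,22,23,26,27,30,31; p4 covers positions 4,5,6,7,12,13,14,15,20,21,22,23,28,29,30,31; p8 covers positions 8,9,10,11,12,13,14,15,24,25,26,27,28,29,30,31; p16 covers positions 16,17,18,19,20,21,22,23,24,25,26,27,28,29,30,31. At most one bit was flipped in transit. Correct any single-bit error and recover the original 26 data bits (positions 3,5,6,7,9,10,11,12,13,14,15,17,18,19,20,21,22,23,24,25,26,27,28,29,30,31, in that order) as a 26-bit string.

00001011001101100100001101

s1: b1⊕b3⊕b5⊕b7⊕b9⊕b11⊕b13⊕b15⊕b17⊕b19⊕b21⊕b23⊕b25⊕b27⊕b29⊕b31 = 0⊕0⊕0⊕0⊕1⊕1⊕0⊕1⊕1⊕1⊕0⊕1⊕0⊕0⊕1⊕1 = 0
s2: b2⊕b3⊕b6⊕b7⊕b10⊕b11⊕b14⊕b15⊕b18⊕b19⊕b22⊕b23⊕b26⊕b27⊕b30⊕b31 = 1⊕0⊕0⊕0⊕1⊕1⊕0⊕1⊕0⊕1⊕0⊕1⊕0⊕0⊕0⊕1 = 1
s4: b4⊕b5⊕b6⊕b7⊕b12⊕b13⊕b14⊕b15⊕b20⊕b21⊕b22⊕b23⊕b28⊕b29⊕b30⊕b31 = 1⊕0⊕0⊕0⊕1⊕0⊕0⊕1⊕1⊕0⊕0⊕1⊕1⊕1⊕0⊕1 = 0
s8: b8⊕b9⊕b10⊕b11⊕b12⊕b13⊕b14⊕b15⊕b24⊕b25⊕b26⊕b27⊕b28⊕b29⊕b30⊕b31 = 1⊕1⊕1⊕1⊕1⊕0⊕0⊕1⊕0⊕0⊕0⊕0⊕1⊕1⊕0⊕1 = 1
s16: b16⊕b17⊕b18⊕b19⊕b20⊕b21⊕b22⊕b23⊕b24⊕b25⊕b26⊕b27⊕b28⊕b29⊕b30⊕b31 = 1⊕1⊕0⊕1⊕1⊕0⊕0⊕1⊕0⊕0⊕0⊕0⊕1⊕1⊕0⊕1 = 0
Syndrome (s16...s1) = 01010 → position 10.
Flip bit 10: corrected codeword = 0101000110110011101100100001101
Data bits at positions 3,5,6,7,9,10,11,12,13,14,15,17,18,19,20,21,22,23,24,25,26,27,28,29,30,31: 00001011001101100100001101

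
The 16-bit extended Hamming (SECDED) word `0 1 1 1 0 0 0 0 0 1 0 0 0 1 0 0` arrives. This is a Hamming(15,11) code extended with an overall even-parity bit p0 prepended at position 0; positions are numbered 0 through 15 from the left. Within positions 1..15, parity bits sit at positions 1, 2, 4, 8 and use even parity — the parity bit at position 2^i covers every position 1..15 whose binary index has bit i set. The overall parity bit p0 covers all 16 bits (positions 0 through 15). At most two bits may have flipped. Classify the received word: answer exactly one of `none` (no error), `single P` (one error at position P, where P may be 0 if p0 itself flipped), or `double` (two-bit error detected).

s1: b1⊕b3⊕b5⊕b7⊕b9⊕b11⊕b13⊕b15 = 1⊕1⊕0⊕0⊕1⊕0⊕1⊕0 = 0
s2: b2⊕b3⊕b6⊕b7⊕b10⊕b11⊕b14⊕b15 = 1⊕1⊕0⊕0⊕0⊕0⊕0⊕0 = 0
s4: b4⊕b5⊕b6⊕b7⊕b12⊕b13⊕b14⊕b15 = 0⊕0⊕0⊕0⊕0⊕1⊕0⊕0 = 1
s8: b8⊕b9⊕b10⊕b11⊕b12⊕b13⊕b14⊕b15 = 0⊕1⊕0⊕0⊕0⊕1⊕0⊕0 = 0
Syndrome (s8...s1) = 0100 → position 4.
Overall parity (XOR of all 16 bits, including p0): 0⊕1⊕1⊕1⊕0⊕0⊕0⊕0⊕0⊕1⊕0⊕0⊕0⊕1⊕0⊕0 = 1
Overall=1, syndrome position=4 → single-bit error at position 4.

single 4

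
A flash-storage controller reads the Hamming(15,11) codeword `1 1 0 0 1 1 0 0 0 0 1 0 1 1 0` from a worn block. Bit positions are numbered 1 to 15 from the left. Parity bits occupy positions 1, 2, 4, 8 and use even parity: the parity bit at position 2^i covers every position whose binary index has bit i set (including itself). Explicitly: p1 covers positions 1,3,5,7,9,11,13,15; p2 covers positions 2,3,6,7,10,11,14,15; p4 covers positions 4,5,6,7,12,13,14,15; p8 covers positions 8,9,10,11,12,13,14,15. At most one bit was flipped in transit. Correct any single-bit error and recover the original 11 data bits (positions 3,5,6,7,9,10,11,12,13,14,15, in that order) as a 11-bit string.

s1: b1⊕b3⊕b5⊕b7⊕b9⊕b11⊕b13⊕b15 = 1⊕0⊕1⊕0⊕0⊕1⊕1⊕0 = 0
s2: b2⊕b3⊕b6⊕b7⊕b10⊕b11⊕b14⊕b15 = 1⊕0⊕1⊕0⊕0⊕1⊕1⊕0 = 0
s4: b4⊕b5⊕b6⊕b7⊕b12⊕b13⊕b14⊕b15 = 0⊕1⊕1⊕0⊕0⊕1⊕1⊕0 = 0
s8: b8⊕b9⊕b10⊕b11⊕b12⊕b13⊕b14⊕b15 = 0⊕0⊕0⊕1⊕0⊕1⊕1⊕0 = 1
Syndrome (s8...s1) = 1000 → position 8.
Flip bit 8: corrected codeword = 110011010010110
Data bits at positions 3,5,6,7,9,10,11,12,13,14,15: 01100010110

01100010110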